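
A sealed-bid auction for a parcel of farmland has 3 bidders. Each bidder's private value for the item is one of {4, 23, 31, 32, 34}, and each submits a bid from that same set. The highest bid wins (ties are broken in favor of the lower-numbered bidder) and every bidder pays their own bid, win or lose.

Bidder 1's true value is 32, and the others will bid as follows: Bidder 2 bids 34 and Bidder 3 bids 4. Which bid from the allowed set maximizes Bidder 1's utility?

Bid 4: loses but pays 4, utility -4.
Bid 23: loses but pays 23, utility -23.
Bid 31: loses but pays 31, utility -31.
Bid 32: loses but pays 32, utility -32.
Bid 34: wins, pays 34, utility 32 - 34 = -2.
The best choice is 34 with utility -2.

34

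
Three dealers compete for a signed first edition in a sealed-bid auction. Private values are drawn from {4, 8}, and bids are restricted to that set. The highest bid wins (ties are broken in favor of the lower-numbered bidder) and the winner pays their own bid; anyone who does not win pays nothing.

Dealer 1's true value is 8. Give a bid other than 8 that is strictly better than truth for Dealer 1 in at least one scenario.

4

Suppose Dealer 2 bids 4 and Dealer 3 bids 4.
Bid 8: wins, pays 8, utility 8 - 8 = 0.
Bid 4: wins, pays 4, utility 8 - 4 = 4.
So bidding 4 beats truth here (4 > 0).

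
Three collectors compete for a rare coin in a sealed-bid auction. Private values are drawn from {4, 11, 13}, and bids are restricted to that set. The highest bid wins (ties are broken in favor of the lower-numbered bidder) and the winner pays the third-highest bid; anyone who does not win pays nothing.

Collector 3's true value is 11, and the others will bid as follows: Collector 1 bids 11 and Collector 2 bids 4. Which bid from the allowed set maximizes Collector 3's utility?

Bid 4: loses, pays 0, utility 0.
Bid 11: loses, pays 0, utility 0.
Bid 13: wins, pays 4, utility 11 - 4 = 7.
The best choice is 13 with utility 7.

13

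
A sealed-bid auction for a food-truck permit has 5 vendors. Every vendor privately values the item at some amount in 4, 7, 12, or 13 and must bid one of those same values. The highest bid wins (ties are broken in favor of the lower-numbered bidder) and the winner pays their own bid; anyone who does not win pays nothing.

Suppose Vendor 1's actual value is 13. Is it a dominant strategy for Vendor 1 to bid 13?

No

Consider the case where Vendor 2 bids 4, Vendor 3 bids 4, Vendor 4 bids 4 and Vendor 5 bids 4.
Truthful bid 13: wins, pays 13, utility 13 - 13 = 0.
Bid 4 instead: wins, pays 4, utility 13 - 4 = 9.
Since 9 > 0, bidding 4 is strictly better here, so truthful bidding is not dominant.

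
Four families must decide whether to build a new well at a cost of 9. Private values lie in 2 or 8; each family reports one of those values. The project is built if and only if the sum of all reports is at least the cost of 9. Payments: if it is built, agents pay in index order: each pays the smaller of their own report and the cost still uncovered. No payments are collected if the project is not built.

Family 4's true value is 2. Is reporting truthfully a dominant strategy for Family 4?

Check each profile of the others' reports and compare truth against every alternative report.
Others report (2, 2, 2): truth gives 0, best alternative gives -1.
Others report (2, 2, 8): truth gives 2, best alternative gives 2.
Others report (2, 8, 2): truth gives 2, best alternative gives 2.
Others report (2, 8, 8): truth gives 2, best alternative gives 2.
Others report (8, 2, 2): truth gives 2, best alternative gives 2.
Others report (8, 2, 8): truth gives 2, best alternative gives 2.
(Remaining 2 profiles checked similarly; truth is weakly best in each.)
In every case the truthful report is at least as good as any alternative, so it is a dominant strategy.

Yes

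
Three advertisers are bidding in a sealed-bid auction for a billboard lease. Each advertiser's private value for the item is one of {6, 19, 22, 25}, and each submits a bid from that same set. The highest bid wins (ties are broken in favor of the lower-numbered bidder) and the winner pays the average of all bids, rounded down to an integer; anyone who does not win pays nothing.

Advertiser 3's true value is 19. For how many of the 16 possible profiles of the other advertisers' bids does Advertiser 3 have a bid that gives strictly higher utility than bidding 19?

Others bid (6, 19): truth gives 0; bid 22 gives 4 > 0. Violating.
Others bid (6, 22): truth gives 0; bid 25 gives 2 > 0. Violating.
Others bid (19, 6): truth gives 0; bid 22 gives 4 > 0. Violating.
Others bid (22, 6): truth gives 0; bid 25 gives 2 > 0. Violating.
Others bid (6, 6): truth gives 9; no alternative beats it.
Others bid (6, 25): truth gives 0; no alternative beats it.
(Checking all 16 profiles: 4 have a profitable deviation, 12 do not.)

4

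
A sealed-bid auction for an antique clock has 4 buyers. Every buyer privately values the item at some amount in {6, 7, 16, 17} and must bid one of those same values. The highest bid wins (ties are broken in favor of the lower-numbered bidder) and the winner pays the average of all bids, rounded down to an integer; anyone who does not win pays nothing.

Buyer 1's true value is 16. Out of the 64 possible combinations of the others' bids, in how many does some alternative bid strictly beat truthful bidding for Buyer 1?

Others bid (6, 6, 6): truth gives 8; bid 6 gives 10 > 8. Violating.
Others bid (6, 6, 7): truth gives 8; bid 7 gives 10 > 8. Violating.
Others bid (6, 6, 17): truth gives 0; bid 17 gives 5 > 0. Violating.
Others bid (6, 7, 6): truth gives 8; bid 7 gives 10 > 8. Violating.
Others bid (6, 6, 16): truth gives 5; no alternative beats it.
Others bid (6, 7, 16): truth gives 5; no alternative beats it.
(Checking all 64 profiles: 38 have a profitable deviation, 26 do not.)

38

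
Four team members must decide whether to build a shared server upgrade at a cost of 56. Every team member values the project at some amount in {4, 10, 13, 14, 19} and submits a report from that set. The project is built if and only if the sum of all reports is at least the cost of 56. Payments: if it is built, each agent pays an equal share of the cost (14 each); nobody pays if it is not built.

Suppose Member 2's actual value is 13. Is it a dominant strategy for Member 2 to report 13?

Consider the case where Member 1 reports 10, Member 3 reports 14 and Member 4 reports 19.
Truthful report 13: project built, pays 14, utility 13 - 14 = -1.
Report 4 instead: project not built, utility 0.
Since 0 > -1, reporting 4 is strictly better here, so truthful reporting is not dominant.

No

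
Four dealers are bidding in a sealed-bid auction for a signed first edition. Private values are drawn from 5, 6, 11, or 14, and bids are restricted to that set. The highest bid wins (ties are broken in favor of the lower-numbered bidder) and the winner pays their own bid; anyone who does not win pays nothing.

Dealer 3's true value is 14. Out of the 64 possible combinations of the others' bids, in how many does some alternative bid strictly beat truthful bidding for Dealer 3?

Others bid (5, 5, 5): truth gives 0; bid 6 gives 8 > 0. Violating.
Others bid (5, 5, 6): truth gives 0; bid 6 gives 8 > 0. Violating.
Others bid (5, 5, 11): truth gives 0; bid 11 gives 3 > 0. Violating.
Others bid (5, 6, 5): truth gives 0; bid 11 gives 3 > 0. Violating.
Others bid (5, 5, 14): truth gives 0; no alternative beats it.
Others bid (5, 6, 14): truth gives 0; no alternative beats it.
(Checking all 64 profiles: 12 have a profitable deviation, 52 do not.)

12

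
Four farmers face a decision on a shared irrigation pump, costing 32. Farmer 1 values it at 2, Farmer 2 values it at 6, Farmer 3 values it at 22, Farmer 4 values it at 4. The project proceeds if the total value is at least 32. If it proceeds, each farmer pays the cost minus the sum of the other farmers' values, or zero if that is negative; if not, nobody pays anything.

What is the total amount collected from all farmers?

26

Total value 34 ≥ cost 32, so it is built.
Farmer 1: others sum to 32; max(0, 32 - 32) = 0.
Farmer 2: others sum to 28; max(0, 32 - 28) = 4.
Farmer 3: others sum to 12; max(0, 32 - 12) = 20.
Farmer 4: others sum to 30; max(0, 32 - 30) = 2.
Total collected = 0 + 4 + 20 + 2 = 26.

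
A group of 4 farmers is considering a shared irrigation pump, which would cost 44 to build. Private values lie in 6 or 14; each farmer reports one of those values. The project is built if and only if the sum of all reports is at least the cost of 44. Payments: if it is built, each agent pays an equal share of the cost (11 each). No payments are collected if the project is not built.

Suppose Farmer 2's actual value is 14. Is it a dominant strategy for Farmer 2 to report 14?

Check each profile of the others' reports and compare truth against every alternative report.
Others report (6, 14, 14): truth gives 3, best alternative gives 0.
Others report (14, 6, 14): truth gives 3, best alternative gives 0.
Others report (14, 14, 6): truth gives 3, best alternative gives 0.
Others report (14, 14, 14): truth gives 3, best alternative gives 3.
Others report (6, 6, 6): truth gives 0, best alternative gives 0.
Others report (6, 6, 14): truth gives 0, best alternative gives 0.
(Remaining 2 profiles checked similarly; truth is weakly best in each.)
In every case the truthful report is at least as good as any alternative, so it is a dominant strategy.

Yes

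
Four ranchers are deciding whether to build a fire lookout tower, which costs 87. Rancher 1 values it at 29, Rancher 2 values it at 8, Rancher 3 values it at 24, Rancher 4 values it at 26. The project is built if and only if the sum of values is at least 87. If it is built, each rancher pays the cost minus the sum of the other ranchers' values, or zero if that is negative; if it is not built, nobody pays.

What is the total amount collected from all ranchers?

87

Total value 87 ≥ cost 87, so it is built.
Rancher 1: others sum to 58; max(0, 87 - 58) = 29.
Rancher 2: others sum to 79; max(0, 87 - 79) = 8.
Rancher 3: others sum to 63; max(0, 87 - 63) = 24.
Rancher 4: others sum to 61; max(0, 87 - 61) = 26.
Total collected = 29 + 8 + 24 + 26 = 87.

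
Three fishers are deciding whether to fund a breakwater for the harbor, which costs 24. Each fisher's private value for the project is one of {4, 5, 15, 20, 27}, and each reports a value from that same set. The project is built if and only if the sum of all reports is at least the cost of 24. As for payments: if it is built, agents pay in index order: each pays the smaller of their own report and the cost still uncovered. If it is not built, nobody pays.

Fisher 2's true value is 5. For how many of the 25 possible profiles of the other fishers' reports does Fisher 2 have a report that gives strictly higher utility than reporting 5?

9

Others report (4, 20): truth gives 0; report 4 gives 1 > 0. Violating.
Others report (4, 27): truth gives 0; report 4 gives 1 > 0. Violating.
Others report (5, 15): truth gives 0; report 4 gives 1 > 0. Violating.
Others report (5, 20): truth gives 0; report 4 gives 1 > 0. Violating.
Others report (4, 4): truth gives 0; no alternative beats it.
Others report (4, 5): truth gives 0; no alternative beats it.
(Checking all 25 profiles: 9 have a profitable deviation, 16 do not.)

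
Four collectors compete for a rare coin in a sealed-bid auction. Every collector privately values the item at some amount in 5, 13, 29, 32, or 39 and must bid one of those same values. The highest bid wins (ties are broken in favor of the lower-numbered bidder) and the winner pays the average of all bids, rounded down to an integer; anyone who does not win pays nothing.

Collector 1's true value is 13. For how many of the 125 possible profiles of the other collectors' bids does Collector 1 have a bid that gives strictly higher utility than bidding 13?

Others bid (5, 5, 5): truth gives 6; bid 5 gives 8 > 6. Violating.
Others bid (5, 5, 13): truth gives 4; no alternative beats it.
Others bid (5, 5, 29): truth gives 0; no alternative beats it.
(Checking all 125 profiles: 1 has a profitable deviation, 124 do not.)

1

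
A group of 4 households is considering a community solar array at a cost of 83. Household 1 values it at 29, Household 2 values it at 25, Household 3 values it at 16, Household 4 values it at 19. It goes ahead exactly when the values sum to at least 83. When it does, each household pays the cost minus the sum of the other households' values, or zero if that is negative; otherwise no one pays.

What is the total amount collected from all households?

65

Total value 89 ≥ cost 83, so it is built.
Household 1: others sum to 60; max(0, 83 - 60) = 23.
Household 2: others sum to 64; max(0, 83 - 64) = 19.
Household 3: others sum to 73; max(0, 83 - 73) = 10.
Household 4: others sum to 70; max(0, 83 - 70) = 13.
Total collected = 23 + 19 + 10 + 13 = 65.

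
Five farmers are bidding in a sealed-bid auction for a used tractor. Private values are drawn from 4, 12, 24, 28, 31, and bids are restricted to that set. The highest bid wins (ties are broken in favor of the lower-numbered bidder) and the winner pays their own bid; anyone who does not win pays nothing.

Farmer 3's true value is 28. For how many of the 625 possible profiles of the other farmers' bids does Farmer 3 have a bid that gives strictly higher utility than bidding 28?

Others bid (4, 4, 4, 4): truth gives 0; bid 12 gives 16 > 0. Violating.
Others bid (4, 4, 4, 12): truth gives 0; bid 12 gives 16 > 0. Violating.
Others bid (4, 4, 4, 24): truth gives 0; bid 24 gives 4 > 0. Violating.
Others bid (4, 4, 12, 4): truth gives 0; bid 12 gives 16 > 0. Violating.
Others bid (4, 4, 4, 28): truth gives 0; no alternative beats it.
Others bid (4, 4, 4, 31): truth gives 0; no alternative beats it.
(Checking all 625 profiles: 36 have a profitable deviation, 589 do not.)

36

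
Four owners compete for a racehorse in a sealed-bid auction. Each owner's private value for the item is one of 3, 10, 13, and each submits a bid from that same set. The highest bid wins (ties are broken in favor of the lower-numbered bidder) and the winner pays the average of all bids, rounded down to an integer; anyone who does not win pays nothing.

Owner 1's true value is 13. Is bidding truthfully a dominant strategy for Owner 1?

No

Consider the case where Owner 2 bids 3, Owner 3 bids 3 and Owner 4 bids 3.
Truthful bid 13: wins, pays 5, utility 13 - 5 = 8.
Bid 3 instead: wins, pays 3, utility 13 - 3 = 10.
Since 10 > 8, bidding 3 is strictly better here, so truthful bidding is not dominant.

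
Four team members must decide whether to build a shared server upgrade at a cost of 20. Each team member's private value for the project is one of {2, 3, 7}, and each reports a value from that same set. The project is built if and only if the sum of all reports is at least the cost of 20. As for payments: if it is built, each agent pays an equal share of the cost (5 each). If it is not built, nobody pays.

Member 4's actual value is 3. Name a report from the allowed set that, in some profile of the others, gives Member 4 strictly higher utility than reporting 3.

Suppose Member 1 reports 3, Member 2 reports 7 and Member 3 reports 7.
Report 3: project built, pays 5, utility 3 - 5 = -2.
Report 2: project not built, utility 0.
So reporting 2 beats truth here (0 > -2).

2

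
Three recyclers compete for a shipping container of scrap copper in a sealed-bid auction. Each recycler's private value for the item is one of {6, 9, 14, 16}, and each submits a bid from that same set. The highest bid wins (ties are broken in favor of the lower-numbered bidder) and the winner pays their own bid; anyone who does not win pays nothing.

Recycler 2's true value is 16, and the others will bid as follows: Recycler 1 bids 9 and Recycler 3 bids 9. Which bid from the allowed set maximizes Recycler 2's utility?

14

Bid 6: loses, pays 0, utility 0.
Bid 9: loses, pays 0, utility 0.
Bid 14: wins, pays 14, utility 16 - 14 = 2.
Bid 16: wins, pays 16, utility 16 - 16 = 0.
The best choice is 14 with utility 2.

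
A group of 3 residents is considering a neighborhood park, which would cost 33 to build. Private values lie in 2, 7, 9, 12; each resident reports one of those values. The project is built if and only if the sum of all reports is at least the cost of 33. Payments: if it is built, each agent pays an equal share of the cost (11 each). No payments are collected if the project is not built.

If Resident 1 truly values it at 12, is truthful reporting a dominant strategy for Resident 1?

Check each profile of the others' reports and compare truth against every alternative report.
Others report (9, 12): truth gives 1, best alternative gives 0.
Others report (12, 9): truth gives 1, best alternative gives 0.
Others report (12, 12): truth gives 1, best alternative gives 1.
Others report (2, 2): truth gives 0, best alternative gives 0.
Others report (2, 7): truth gives 0, best alternative gives 0.
Others report (2, 9): truth gives 0, best alternative gives 0.
(Remaining 10 profiles checked similarly; truth is weakly best in each.)
In every case the truthful report is at least as good as any alternative, so it is a dominant strategy.

Yes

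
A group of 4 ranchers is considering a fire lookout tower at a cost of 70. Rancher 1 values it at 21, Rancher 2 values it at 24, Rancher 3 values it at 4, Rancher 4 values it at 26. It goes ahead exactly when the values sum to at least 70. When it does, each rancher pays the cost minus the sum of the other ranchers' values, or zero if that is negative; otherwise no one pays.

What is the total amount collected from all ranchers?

56

Total value 75 ≥ cost 70, so it is built.
Rancher 1: others sum to 54; max(0, 70 - 54) = 16.
Rancher 2: others sum to 51; max(0, 70 - 51) = 19.
Rancher 3: others sum to 71; max(0, 70 - 71) = 0.
Rancher 4: others sum to 49; max(0, 70 - 49) = 21.
Total collected = 16 + 19 + 0 + 21 = 56.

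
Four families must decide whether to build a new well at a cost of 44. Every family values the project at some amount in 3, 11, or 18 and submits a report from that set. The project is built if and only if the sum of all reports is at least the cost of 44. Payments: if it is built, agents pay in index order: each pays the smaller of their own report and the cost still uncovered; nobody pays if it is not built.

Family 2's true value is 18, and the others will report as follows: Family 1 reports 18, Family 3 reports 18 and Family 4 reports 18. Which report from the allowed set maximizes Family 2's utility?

3

Report 3: project built, pays 3, utility 18 - 3 = 15.
Report 11: project built, pays 11, utility 18 - 11 = 7.
Report 18: project built, pays 18, utility 18 - 18 = 0.
The best choice is 3 with utility 15.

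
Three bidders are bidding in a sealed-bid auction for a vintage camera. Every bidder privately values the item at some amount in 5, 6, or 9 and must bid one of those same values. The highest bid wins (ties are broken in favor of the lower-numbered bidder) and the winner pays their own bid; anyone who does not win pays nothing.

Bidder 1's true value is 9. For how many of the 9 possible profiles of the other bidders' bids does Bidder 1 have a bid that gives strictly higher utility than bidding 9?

4

Others bid (5, 5): truth gives 0; bid 5 gives 4 > 0. Violating.
Others bid (5, 6): truth gives 0; bid 6 gives 3 > 0. Violating.
Others bid (6, 5): truth gives 0; bid 6 gives 3 > 0. Violating.
Others bid (6, 6): truth gives 0; bid 6 gives 3 > 0. Violating.
Others bid (5, 9): truth gives 0; no alternative beats it.
Others bid (6, 9): truth gives 0; no alternative beats it.
(Checking all 9 profiles: 4 have a profitable deviation, 5 do not.)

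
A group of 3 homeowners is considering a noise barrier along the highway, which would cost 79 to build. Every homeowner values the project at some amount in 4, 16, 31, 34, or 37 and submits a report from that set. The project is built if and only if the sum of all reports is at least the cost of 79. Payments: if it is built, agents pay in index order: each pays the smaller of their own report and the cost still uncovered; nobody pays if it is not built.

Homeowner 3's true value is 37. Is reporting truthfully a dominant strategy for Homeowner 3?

Check each profile of the others' reports and compare truth against every alternative report.
Others report (37, 37): truth gives 32, best alternative gives 32.
Others report (34, 37): truth gives 29, best alternative gives 29.
Others report (37, 34): truth gives 29, best alternative gives 29.
Others report (31, 37): truth gives 26, best alternative gives 26.
Others report (34, 34): truth gives 26, best alternative gives 26.
Others report (37, 31): truth gives 26, best alternative gives 26.
(Remaining 19 profiles checked similarly; truth is weakly best in each.)
In every case the truthful report is at least as good as any alternative, so it is a dominant strategy.

Yes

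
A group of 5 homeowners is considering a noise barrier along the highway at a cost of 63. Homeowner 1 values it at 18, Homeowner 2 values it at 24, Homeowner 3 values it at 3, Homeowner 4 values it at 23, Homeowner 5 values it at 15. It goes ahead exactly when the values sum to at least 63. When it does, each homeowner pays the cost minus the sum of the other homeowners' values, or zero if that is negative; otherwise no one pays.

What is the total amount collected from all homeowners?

7

Total value 83 ≥ cost 63, so it is built.
Homeowner 1: others sum to 65; max(0, 63 - 65) = 0.
Homeowner 2: others sum to 59; max(0, 63 - 59) = 4.
Homeowner 3: others sum to 80; max(0, 63 - 80) = 0.
Homeowner 4: others sum to 60; max(0, 63 - 60) = 3.
Homeowner 5: others sum to 68; max(0, 63 - 68) = 0.
Total collected = 0 + 4 + 0 + 3 + 0 = 7.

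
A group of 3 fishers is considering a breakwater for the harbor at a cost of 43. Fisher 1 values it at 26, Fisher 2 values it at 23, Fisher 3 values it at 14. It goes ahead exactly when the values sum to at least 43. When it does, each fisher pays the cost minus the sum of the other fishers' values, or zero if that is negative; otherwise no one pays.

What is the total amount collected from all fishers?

Total value 63 ≥ cost 43, so it is built.
Fisher 1: others sum to 37; max(0, 43 - 37) = 6.
Fisher 2: others sum to 40; max(0, 43 - 40) = 3.
Fisher 3: others sum to 49; max(0, 43 - 49) = 0.
Total collected = 6 + 3 + 0 = 9.

9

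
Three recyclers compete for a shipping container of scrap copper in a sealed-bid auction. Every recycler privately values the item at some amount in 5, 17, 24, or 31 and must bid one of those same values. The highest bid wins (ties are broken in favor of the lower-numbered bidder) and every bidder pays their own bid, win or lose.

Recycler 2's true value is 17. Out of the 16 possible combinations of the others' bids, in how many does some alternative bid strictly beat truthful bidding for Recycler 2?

Others bid (5, 24): truth gives -17; bid 5 gives -5 > -17. Violating.
Others bid (5, 31): truth gives -17; bid 5 gives -5 > -17. Violating.
Others bid (17, 5): truth gives -17; bid 5 gives -5 > -17. Violating.
Others bid (17, 17): truth gives -17; bid 5 gives -5 > -17. Violating.
Others bid (5, 5): truth gives 0; no alternative beats it.
Others bid (5, 17): truth gives 0; no alternative beats it.
(Checking all 16 profiles: 14 have a profitable deviation, 2 do not.)

14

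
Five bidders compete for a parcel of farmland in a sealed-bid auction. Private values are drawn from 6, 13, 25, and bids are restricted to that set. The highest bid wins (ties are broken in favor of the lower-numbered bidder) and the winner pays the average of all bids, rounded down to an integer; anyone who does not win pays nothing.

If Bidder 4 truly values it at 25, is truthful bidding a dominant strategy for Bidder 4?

Consider the case where Bidder 1 bids 6, Bidder 2 bids 6, Bidder 3 bids 6 and Bidder 5 bids 6.
Truthful bid 25: wins, pays 9, utility 25 - 9 = 16.
Bid 13 instead: wins, pays 7, utility 25 - 7 = 18.
Since 18 > 16, bidding 13 is strictly better here, so truthful bidding is not dominant.

No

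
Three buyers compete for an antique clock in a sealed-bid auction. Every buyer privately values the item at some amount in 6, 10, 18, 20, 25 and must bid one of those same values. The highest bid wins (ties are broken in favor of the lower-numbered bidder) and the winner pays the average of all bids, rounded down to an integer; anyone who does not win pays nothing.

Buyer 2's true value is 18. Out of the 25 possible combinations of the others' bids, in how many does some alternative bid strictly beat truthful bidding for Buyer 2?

Others bid (6, 6): truth gives 8; bid 10 gives 11 > 8. Violating.
Others bid (6, 10): truth gives 7; bid 10 gives 10 > 7. Violating.
Others bid (6, 20): truth gives 0; bid 20 gives 3 > 0. Violating.
Others bid (10, 20): truth gives 0; bid 20 gives 2 > 0. Violating.
Others bid (6, 18): truth gives 4; no alternative beats it.
Others bid (6, 25): truth gives 0; no alternative beats it.
(Checking all 25 profiles: 7 have a profitable deviation, 18 do not.)

7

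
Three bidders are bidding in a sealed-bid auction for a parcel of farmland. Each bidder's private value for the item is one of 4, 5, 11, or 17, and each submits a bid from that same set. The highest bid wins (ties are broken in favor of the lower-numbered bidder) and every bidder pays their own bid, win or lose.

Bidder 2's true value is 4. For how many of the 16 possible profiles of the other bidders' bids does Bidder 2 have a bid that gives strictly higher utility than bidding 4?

2

Others bid (4, 4): truth gives -4; bid 5 gives -1 > -4. Violating.
Others bid (4, 5): truth gives -4; bid 5 gives -1 > -4. Violating.
Others bid (4, 11): truth gives -4; no alternative beats it.
Others bid (4, 17): truth gives -4; no alternative beats it.
(Checking all 16 profiles: 2 have a profitable deviation, 14 do not.)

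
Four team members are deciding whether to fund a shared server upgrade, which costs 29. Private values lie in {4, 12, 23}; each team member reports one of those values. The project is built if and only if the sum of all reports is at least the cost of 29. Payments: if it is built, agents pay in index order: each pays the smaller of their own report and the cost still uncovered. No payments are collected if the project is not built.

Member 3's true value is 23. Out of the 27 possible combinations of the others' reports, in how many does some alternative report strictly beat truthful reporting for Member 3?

Others report (4, 4, 12): truth gives 2; report 12 gives 11 > 2. Violating.
Others report (4, 4, 23): truth gives 2; report 4 gives 19 > 2. Violating.
Others report (4, 12, 4): truth gives 10; report 12 gives 11 > 10. Violating.
Others report (4, 12, 12): truth gives 10; report 4 gives 19 > 10. Violating.
Others report (4, 4, 4): truth gives 2; no alternative beats it.
Others report (4, 23, 4): truth gives 21; no alternative beats it.
(Checking all 27 profiles: 11 have a profitable deviation, 16 do not.)

11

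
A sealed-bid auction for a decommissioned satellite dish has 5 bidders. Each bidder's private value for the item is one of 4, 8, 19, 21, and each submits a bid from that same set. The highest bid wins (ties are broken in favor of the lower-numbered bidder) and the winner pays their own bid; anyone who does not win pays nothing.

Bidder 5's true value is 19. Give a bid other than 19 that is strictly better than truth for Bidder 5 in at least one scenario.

Suppose Bidder 1 bids 4, Bidder 2 bids 4, Bidder 3 bids 4 and Bidder 4 bids 4.
Bid 19: wins, pays 19, utility 19 - 19 = 0.
Bid 8: wins, pays 8, utility 19 - 8 = 11.
So bidding 8 beats truth here (11 > 0).

8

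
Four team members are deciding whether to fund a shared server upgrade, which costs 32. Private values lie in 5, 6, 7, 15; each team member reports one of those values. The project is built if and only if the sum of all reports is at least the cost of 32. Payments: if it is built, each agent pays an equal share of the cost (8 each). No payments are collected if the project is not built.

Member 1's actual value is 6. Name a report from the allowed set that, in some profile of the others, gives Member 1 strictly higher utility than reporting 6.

Suppose Member 2 reports 5, Member 3 reports 6 and Member 4 reports 15.
Report 6: project built, pays 8, utility 6 - 8 = -2.
Report 5: project not built, utility 0.
So reporting 5 beats truth here (0 > -2).

5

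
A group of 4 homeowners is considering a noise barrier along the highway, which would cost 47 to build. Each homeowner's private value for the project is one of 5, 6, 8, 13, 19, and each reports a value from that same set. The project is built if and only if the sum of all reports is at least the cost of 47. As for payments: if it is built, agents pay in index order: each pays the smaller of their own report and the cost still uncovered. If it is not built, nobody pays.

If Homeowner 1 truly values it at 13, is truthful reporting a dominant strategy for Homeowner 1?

No

Consider the case where Homeowner 2 reports 5, Homeowner 3 reports 19 and Homeowner 4 reports 19.
Truthful report 13: project built, pays 13, utility 13 - 13 = 0.
Report 5 instead: project built, pays 5, utility 13 - 5 = 8.
Since 8 > 0, reporting 5 is strictly better here, so truthful reporting is not dominant.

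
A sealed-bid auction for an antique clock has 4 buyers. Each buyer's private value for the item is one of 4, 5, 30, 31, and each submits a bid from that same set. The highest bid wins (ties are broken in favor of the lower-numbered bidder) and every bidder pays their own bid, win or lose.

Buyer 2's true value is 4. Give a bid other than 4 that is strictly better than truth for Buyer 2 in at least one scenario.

5

Suppose Buyer 1 bids 4, Buyer 3 bids 4 and Buyer 4 bids 4.
Bid 4: loses but pays 4, utility -4.
Bid 5: wins, pays 5, utility 4 - 5 = -1.
So bidding 5 beats truth here (-1 > -4).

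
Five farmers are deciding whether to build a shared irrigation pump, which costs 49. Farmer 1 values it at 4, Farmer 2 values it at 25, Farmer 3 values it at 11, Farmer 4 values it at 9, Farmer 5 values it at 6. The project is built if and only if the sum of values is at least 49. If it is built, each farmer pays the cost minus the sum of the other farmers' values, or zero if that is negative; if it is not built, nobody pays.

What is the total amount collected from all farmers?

27

Total value 55 ≥ cost 49, so it is built.
Farmer 1: others sum to 51; max(0, 49 - 51) = 0.
Farmer 2: others sum to 30; max(0, 49 - 30) = 19.
Farmer 3: others sum to 44; max(0, 49 - 44) = 5.
Farmer 4: others sum to 46; max(0, 49 - 46) = 3.
Farmer 5: others sum to 49; max(0, 49 - 49) = 0.
Total collected = 0 + 19 + 5 + 3 + 0 = 27.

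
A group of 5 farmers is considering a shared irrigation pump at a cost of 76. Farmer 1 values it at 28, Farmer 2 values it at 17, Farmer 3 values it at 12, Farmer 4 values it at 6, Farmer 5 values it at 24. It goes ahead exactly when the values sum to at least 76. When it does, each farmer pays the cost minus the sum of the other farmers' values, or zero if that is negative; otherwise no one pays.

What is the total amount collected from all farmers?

Total value 87 ≥ cost 76, so it is built.
Farmer 1: others sum to 59; max(0, 76 - 59) = 17.
Farmer 2: others sum to 70; max(0, 76 - 70) = 6.
Farmer 3: others sum to 75; max(0, 76 - 75) = 1.
Farmer 4: others sum to 81; max(0, 76 - 81) = 0.
Farmer 5: others sum to 63; max(0, 76 - 63) = 13.
Total collected = 17 + 6 + 1 + 0 + 13 = 37.

37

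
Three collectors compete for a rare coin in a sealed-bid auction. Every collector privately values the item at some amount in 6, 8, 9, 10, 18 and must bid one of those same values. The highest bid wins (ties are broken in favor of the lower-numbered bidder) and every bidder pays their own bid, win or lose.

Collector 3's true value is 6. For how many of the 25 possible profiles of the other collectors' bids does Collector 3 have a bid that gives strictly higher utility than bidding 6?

Others bid (6, 6): truth gives -6; bid 8 gives -2 > -6. Violating.
Others bid (6, 8): truth gives -6; bid 9 gives -3 > -6. Violating.
Others bid (6, 9): truth gives -6; bid 10 gives -4 > -6. Violating.
Others bid (8, 6): truth gives -6; bid 9 gives -3 > -6. Violating.
Others bid (6, 10): truth gives -6; no alternative beats it.
Others bid (6, 18): truth gives -6; no alternative beats it.
(Checking all 25 profiles: 9 have a profitable deviation, 16 do not.)

9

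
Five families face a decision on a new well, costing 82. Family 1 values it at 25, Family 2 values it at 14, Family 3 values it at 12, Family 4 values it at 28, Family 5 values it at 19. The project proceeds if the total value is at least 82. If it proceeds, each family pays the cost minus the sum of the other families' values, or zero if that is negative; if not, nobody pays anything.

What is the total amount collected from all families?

24

Total value 98 ≥ cost 82, so it is built.
Family 1: others sum to 73; max(0, 82 - 73) = 9.
Family 2: others sum to 84; max(0, 82 - 84) = 0.
Family 3: others sum to 86; max(0, 82 - 86) = 0.
Family 4: others sum to 70; max(0, 82 - 70) = 12.
Family 5: others sum to 79; max(0, 82 - 79) = 3.
Total collected = 9 + 0 + 0 + 12 + 3 = 24.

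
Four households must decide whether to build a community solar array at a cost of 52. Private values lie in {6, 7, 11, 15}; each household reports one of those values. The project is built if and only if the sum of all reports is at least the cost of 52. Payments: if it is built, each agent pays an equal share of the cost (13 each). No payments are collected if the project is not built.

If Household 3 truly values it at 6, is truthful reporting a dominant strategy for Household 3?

Check each profile of the others' reports and compare truth against every alternative report.
Others report (15, 15, 15): truth gives 0, best alternative gives -7.
Others report (6, 6, 6): truth gives 0, best alternative gives 0.
Others report (6, 6, 7): truth gives 0, best alternative gives 0.
Others report (6, 6, 11): truth gives 0, best alternative gives 0.
Others report (6, 6, 15): truth gives 0, best alternative gives 0.
Others report (6, 7, 6): truth gives 0, best alternative gives 0.
(Remaining 58 profiles checked similarly; truth is weakly best in each.)
In every case the truthful report is at least as good as any alternative, so it is a dominant strategy.

Yes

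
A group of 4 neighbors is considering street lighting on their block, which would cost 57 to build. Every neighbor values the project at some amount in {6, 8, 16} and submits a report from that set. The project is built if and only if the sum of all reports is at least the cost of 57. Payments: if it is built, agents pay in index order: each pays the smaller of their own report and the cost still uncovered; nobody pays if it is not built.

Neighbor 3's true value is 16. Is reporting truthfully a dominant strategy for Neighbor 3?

Yes

Check each profile of the others' reports and compare truth against every alternative report.
Others report (6, 6, 6): truth gives 0, best alternative gives 0.
Others report (6, 6, 8): truth gives 0, best alternative gives 0.
Others report (6, 6, 16): truth gives 0, best alternative gives 0.
Others report (6, 8, 6): truth gives 0, best alternative gives 0.
Others report (6, 8, 8): truth gives 0, best alternative gives 0.
Others report (6, 8, 16): truth gives 0, best alternative gives 0.
(Remaining 21 profiles checked similarly; truth is weakly best in each.)
In every case the truthful report is at least as good as any alternative, so it is a dominant strategy.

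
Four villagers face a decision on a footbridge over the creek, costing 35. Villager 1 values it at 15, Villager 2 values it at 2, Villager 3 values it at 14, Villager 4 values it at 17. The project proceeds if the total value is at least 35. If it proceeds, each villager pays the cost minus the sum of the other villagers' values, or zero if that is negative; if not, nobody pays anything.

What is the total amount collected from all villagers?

7

Total value 48 ≥ cost 35, so it is built.
Villager 1: others sum to 33; max(0, 35 - 33) = 2.
Villager 2: others sum to 46; max(0, 35 - 46) = 0.
Villager 3: others sum to 34; max(0, 35 - 34) = 1.
Villager 4: others sum to 31; max(0, 35 - 31) = 4.
Total collected = 2 + 0 + 1 + 4 = 7.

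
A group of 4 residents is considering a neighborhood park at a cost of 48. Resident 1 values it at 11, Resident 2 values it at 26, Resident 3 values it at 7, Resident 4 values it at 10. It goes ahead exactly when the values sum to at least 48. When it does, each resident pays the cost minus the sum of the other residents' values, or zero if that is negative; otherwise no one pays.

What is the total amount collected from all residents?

30

Total value 54 ≥ cost 48, so it is built.
Resident 1: others sum to 43; max(0, 48 - 43) = 5.
Resident 2: others sum to 28; max(0, 48 - 28) = 20.
Resident 3: others sum to 47; max(0, 48 - 47) = 1.
Resident 4: others sum to 44; max(0, 48 - 44) = 4.
Total collected = 5 + 20 + 1 + 4 = 30.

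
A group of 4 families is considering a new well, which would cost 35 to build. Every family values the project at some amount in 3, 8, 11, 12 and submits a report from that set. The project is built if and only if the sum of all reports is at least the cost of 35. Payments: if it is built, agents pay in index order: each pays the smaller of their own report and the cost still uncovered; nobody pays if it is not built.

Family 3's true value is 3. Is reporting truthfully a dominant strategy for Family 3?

Yes

Check each profile of the others' reports and compare truth against every alternative report.
Others report (3, 12, 12): truth gives 0, best alternative gives -5.
Others report (8, 8, 11): truth gives 0, best alternative gives -5.
Others report (8, 8, 12): truth gives 0, best alternative gives -5.
Others report (8, 11, 8): truth gives 0, best alternative gives -5.
Others report (8, 11, 11): truth gives 0, best alternative gives -5.
Others report (8, 11, 12): truth gives 0, best alternative gives -5.
(Remaining 58 profiles checked similarly; truth is weakly best in each.)
In every case the truthful report is at least as good as any alternative, so it is a dominant strategy.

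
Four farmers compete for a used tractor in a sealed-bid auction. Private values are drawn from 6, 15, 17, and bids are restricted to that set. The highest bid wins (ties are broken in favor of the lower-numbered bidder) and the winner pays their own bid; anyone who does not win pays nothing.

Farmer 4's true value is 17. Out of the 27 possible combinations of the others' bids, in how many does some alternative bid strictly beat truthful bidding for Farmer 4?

1

Others bid (6, 6, 6): truth gives 0; bid 15 gives 2 > 0. Violating.
Others bid (6, 6, 15): truth gives 0; no alternative beats it.
Others bid (6, 6, 17): truth gives 0; no alternative beats it.
(Checking all 27 profiles: 1 has a profitable deviation, 26 do not.)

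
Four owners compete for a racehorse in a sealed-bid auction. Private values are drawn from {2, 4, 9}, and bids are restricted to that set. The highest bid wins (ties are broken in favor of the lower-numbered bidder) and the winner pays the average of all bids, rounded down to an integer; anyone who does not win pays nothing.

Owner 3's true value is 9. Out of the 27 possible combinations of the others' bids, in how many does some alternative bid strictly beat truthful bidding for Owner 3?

2

Others bid (2, 2, 2): truth gives 6; bid 4 gives 7 > 6. Violating.
Others bid (2, 2, 4): truth gives 5; bid 4 gives 6 > 5. Violating.
Others bid (2, 2, 9): truth gives 4; no alternative beats it.
Others bid (2, 4, 2): truth gives 5; no alternative beats it.
(Checking all 27 profiles: 2 have a profitable deviation, 25 do not.)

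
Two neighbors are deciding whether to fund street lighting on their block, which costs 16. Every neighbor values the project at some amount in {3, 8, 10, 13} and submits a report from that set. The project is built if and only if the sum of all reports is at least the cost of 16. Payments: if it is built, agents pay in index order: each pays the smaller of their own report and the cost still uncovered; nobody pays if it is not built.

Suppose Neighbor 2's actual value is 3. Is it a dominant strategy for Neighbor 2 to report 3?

Check each profile of the others' reports and compare truth against every alternative report.
Others report (8): truth gives 0, best alternative gives -5.
Others report (10): truth gives 0, best alternative gives -3.
Others report (3): truth gives 0, best alternative gives 0.
Others report (13): truth gives 0, best alternative gives 0.
In every case the truthful report is at least as good as any alternative, so it is a dominant strategy.

Yes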